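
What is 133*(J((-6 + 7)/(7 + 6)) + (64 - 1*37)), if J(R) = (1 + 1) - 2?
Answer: 3591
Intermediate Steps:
J(R) = 0 (J(R) = 2 - 2 = 0)
133*(J((-6 + 7)/(7 + 6)) + (64 - 1*37)) = 133*(0 + (64 - 1*37)) = 133*(0 + (64 - 37)) = 133*(0 + 27) = 133*27 = 3591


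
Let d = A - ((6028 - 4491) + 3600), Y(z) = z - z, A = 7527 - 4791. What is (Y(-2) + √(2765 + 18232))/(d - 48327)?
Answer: -3*√2333/50728 ≈ -0.0028565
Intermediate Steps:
A = 2736
Y(z) = 0
d = -2401 (d = 2736 - ((6028 - 4491) + 3600) = 2736 - (1537 + 3600) = 2736 - 1*5137 = 2736 - 5137 = -2401)
(Y(-2) + √(2765 + 18232))/(d - 48327) = (0 + √(2765 + 18232))/(-2401 - 48327) = (0 + √20997)/(-50728) = (0 + 3*√2333)*(-1/50728) = (3*√2333)*(-1/50728) = -3*√2333/50728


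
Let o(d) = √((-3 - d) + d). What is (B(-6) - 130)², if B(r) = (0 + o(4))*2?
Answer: 16888 - 520*I*√3 ≈ 16888.0 - 900.67*I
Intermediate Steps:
o(d) = I*√3 (o(d) = √(-3) = I*√3)
B(r) = 2*I*√3 (B(r) = (0 + I*√3)*2 = (I*√3)*2 = 2*I*√3)
(B(-6) - 130)² = (2*I*√3 - 130)² = (-130 + 2*I*√3)²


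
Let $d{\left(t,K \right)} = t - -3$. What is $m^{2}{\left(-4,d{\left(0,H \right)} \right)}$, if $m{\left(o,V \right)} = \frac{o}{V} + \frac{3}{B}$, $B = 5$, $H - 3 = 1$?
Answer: $\frac{121}{225} \approx 0.53778$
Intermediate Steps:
$H = 4$ ($H = 3 + 1 = 4$)
$d{\left(t,K \right)} = 3 + t$ ($d{\left(t,K \right)} = t + 3 = 3 + t$)
$m{\left(o,V \right)} = \frac{3}{5} + \frac{o}{V}$ ($m{\left(o,V \right)} = \frac{o}{V} + \frac{3}{5} = \frac{3}{5} + \frac{o}{V}$)
$m^{2}{\left(-4,d{\left(0,H \right)} \right)} = \left(\frac{3}{5} - \frac{4}{3 + 0}\right)^{2} = \left(\frac{3}{5} - \frac{4}{3}\right)^{2} = \left(- \frac{11}{15}\right)^{2} = \frac{121}{225}$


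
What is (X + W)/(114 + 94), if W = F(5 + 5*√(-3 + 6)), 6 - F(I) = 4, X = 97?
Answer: 99/208 ≈ 0.47596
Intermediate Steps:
F(I) = 2 (F(I) = 6 - 1*4 = 6 - 4 = 2)
W = 2
(X + W)/(114 + 94) = (97 + 2)/(114 + 94) = 99/208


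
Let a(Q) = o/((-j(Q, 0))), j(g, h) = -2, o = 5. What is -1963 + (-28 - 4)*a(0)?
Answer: -2043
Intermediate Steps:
a(Q) = 5/2 (a(Q) = 5/((-1*(-2))) = 5/2)
-1963 + (-28 - 4)*a(0) = -1963 + (-28 - 4)*(5/2) = -1963 - 32*5/2 = -1963 - 80 = -2043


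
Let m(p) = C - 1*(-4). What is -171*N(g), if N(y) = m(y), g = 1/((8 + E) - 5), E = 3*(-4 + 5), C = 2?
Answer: -1026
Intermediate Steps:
E = 3 (E = 3*1 = 3)
g = 1/6 (g = 1/((8 + 3) - 5) = 1/(11 - 5) = 1/6 ≈ 0.16667)
m(p) = 6 (m(p) = 2 - 1*(-4) = 2 + 4 = 6)
N(y) = 6
-171*N(g) = -171*6 = -1026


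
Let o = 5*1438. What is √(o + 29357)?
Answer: √36547 ≈ 191.17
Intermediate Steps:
o = 7190
√(o + 29357) = √(7190 + 29357) = √36547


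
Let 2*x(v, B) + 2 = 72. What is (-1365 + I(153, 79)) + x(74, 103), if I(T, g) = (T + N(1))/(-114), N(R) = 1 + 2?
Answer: -25296/19 ≈ -1331.4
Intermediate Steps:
N(R) = 3
x(v, B) = 35 (x(v, B) = -1 + (½)*72 = -1 + 36 = 35)
I(T, g) = -1/38 - T/114 (I(T, g) = (T + 3)/(-114) = (3 + T)*(-1/114) = -1/38 - T/114)
(-1365 + I(153, 79)) + x(74, 103) = (-1365 + (-1/38 - 1/114*153)) + 35 = (-1365 + (-1/38 - 51/38)) + 35 = (-1365 - 26/19) + 35 = -25961/19 + 35 = -25296/19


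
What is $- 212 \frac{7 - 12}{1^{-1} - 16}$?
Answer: $- \frac{212}{3} \approx -70.667$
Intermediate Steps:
$- 212 \frac{7 - 12}{1^{-1} - 16} = - 212 \left(- \frac{5}{1 - 16}\right) = - 212 \left(- \frac{5}{-15}\right) = - 212 \left(\left(-5\right) \left(- \frac{1}{15}\right)\right) = \left(-212\right) \frac{1}{3} = - \frac{212}{3}$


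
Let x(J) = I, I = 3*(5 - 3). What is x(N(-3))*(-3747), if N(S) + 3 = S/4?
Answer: -22482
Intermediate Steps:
N(S) = -3 + S/4
I = 6 (I = 3*2 = 6)
x(J) = 6
x(N(-3))*(-3747) = 6*(-3747) = -22482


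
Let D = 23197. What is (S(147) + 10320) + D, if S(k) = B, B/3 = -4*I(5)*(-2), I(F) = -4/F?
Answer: 167489/5 ≈ 33498.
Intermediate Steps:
B = -96/5 (B = 3*(-(-16)/5*(-2)) = 3*(-4*(-⅘)*(-2)) = 3*((16/5)*(-2)) = 3*(-32/5) = -96/5 ≈ -19.200)
S(k) = -96/5
(S(147) + 10320) + D = (-96/5 + 10320) + 23197 = 51504/5 + 23197 = 167489/5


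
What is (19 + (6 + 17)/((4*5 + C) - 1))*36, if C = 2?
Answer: 5064/7 ≈ 723.43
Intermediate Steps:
(19 + (6 + 17)/((4*5 + C) - 1))*36 = (19 + (6 + 17)/((4*5 + 2) - 1))*36 = (19 + 23/((20 + 2) - 1))*36 = (19 + 23/(22 - 1))*36 = (19 + 23/21)*36 = (422/21)*36 = 5064/7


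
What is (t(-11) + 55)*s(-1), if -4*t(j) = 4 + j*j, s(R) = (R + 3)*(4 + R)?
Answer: 285/2 ≈ 142.50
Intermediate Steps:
s(R) = (3 + R)*(4 + R)
t(j) = -1 - j²/4 (t(j) = -(4 + j*j)/4 = -(4 + j²)/4 = -1 - j²/4)
(t(-11) + 55)*s(-1) = ((-1 - ¼*(-11)²) + 55)*(12 + (-1)² + 7*(-1)) = ((-1 - ¼*121) + 55)*(12 + 1 - 7) = ((-1 - 121/4) + 55)*6 = (-125/4 + 55)*6 = (95/4)*6 = 285/2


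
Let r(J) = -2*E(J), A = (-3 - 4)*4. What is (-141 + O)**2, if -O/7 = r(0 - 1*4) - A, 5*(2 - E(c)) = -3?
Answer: 2259009/25 ≈ 90360.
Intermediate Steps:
A = -28 (A = -7*4 = -28)
E(c) = 13/5 (E(c) = 2 - 1/5*(-3) = 2 + 3/5 = 13/5)
r(J) = -26/5 (r(J) = -2*13/5 = -26/5)
O = -798/5 (O = -7*(-26/5 - 1*(-28)) = -7*(-26/5 + 28) = -7*114/5 = -798/5 ≈ -159.60)
(-141 + O)**2 = (-141 - 798/5)**2 = (-1503/5)**2 = 2259009/25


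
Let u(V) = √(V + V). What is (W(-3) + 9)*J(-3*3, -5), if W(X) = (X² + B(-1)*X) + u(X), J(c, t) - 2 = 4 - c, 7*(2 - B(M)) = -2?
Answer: 1170/7 + 15*I*√6 ≈ 167.14 + 36.742*I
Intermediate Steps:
B(M) = 16/7 (B(M) = 2 - ⅐*(-2) = 2 + 2/7 = 16/7)
J(c, t) = 6 - c (J(c, t) = 2 + (4 - c) = 6 - c)
u(V) = √2*√V (u(V) = √(2*V) = √2*√V)
W(X) = X² + 16*X/7 + √2*√X (W(X) = (X² + 16*X/7) + √2*√X = X² + 16*X/7 + √2*√X)
(W(-3) + 9)*J(-3*3, -5) = (((-3)² + (16/7)*(-3) + √2*√(-3)) + 9)*(6 - (-3)*3) = ((9 - 48/7 + √2*(I*√3)) + 9)*(6 - 1*(-9)) = ((9 - 48/7 + I*√6) + 9)*(6 + 9) = ((15/7 + I*√6) + 9)*15 = (78/7 + I*√6)*15 = 1170/7 + 15*I*√6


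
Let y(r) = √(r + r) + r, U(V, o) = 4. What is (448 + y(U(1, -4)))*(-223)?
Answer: -100796 - 446*√2 ≈ -1.0143e+5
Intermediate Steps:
y(r) = r + √2*√r (y(r) = √(2*r) + r = √2*√r + r = r + √2*√r)
(448 + y(U(1, -4)))*(-223) = (448 + (4 + √2*√4))*(-223) = (448 + (4 + √2*2))*(-223) = (448 + (4 + 2*√2))*(-223) = (452 + 2*√2)*(-223) = -100796 - 446*√2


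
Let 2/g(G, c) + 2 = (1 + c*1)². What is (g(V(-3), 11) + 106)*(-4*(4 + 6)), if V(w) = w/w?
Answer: -301080/71 ≈ -4240.6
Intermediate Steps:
V(w) = 1
g(G, c) = 2/(-2 + (1 + c)²) (g(G, c) = 2/(-2 + (1 + c*1)²) = 2/(-2 + (1 + c)²))
(g(V(-3), 11) + 106)*(-4*(4 + 6)) = (2/(-2 + (1 + 11)²) + 106)*(-4*(4 + 6)) = (2/(-2 + 12²) + 106)*(-4*10) = (2/(-2 + 144) + 106)*(-40) = (2/142 + 106)*(-40) = (2*(1/142) + 106)*(-40) = (1/71 + 106)*(-40) = (7527/71)*(-40) = -301080/71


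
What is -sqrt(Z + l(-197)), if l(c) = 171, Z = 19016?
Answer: -sqrt(19187) ≈ -138.52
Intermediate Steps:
-sqrt(Z + l(-197)) = -sqrt(19016 + 171) = -sqrt(19187)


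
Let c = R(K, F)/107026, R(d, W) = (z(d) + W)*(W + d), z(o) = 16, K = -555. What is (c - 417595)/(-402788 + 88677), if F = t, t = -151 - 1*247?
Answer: 22346579212/16809021943 ≈ 1.3294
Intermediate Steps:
t = -398 (t = -151 - 247 = -398)
F = -398
R(d, W) = (16 + W)*(W + d)
c = 182023/53513 (c = ((-398)**2 + 16*(-398) + 16*(-555) - 398*(-555))/107026 = (158404 - 6368 - 8880 + 220890)*(1/107026) = 364046*(1/107026) = 182023/53513 ≈ 3.4015)
(c - 417595)/(-402788 + 88677) = (182023/53513 - 417595)/(-402788 + 88677) = -22346579212/53513/(-314111) = -22346579212/53513*(-1/314111) = 22346579212/16809021943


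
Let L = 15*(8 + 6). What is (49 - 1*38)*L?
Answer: 2310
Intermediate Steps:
L = 210 (L = 15*14 = 210)
(49 - 1*38)*L = (49 - 1*38)*210 = (49 - 38)*210 = 11*210 = 2310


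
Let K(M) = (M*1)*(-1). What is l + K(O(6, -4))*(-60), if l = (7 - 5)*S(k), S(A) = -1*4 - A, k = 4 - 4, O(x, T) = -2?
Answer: -128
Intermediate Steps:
k = 0
S(A) = -4 - A
K(M) = -M (K(M) = M*(-1) = -M)
l = -8 (l = (7 - 5)*(-4 - 1*0) = 2*(-4 + 0) = 2*(-4) = -8)
l + K(O(6, -4))*(-60) = -8 - 1*(-2)*(-60) = -8 + 2*(-60) = -8 - 120 = -128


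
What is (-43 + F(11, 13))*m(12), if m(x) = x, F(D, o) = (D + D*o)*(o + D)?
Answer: 43836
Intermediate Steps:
F(D, o) = (D + o)*(D + D*o) (F(D, o) = (D + D*o)*(D + o) = (D + o)*(D + D*o))
(-43 + F(11, 13))*m(12) = (-43 + 11*(11 + 13 + 13² + 11*13))*12 = (-43 + 11*(11 + 13 + 169 + 143))*12 = (-43 + 11*336)*12 = (-43 + 3696)*12 = 3653*12 = 43836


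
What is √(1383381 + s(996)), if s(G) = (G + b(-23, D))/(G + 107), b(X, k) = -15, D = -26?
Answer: 36*√1298638007/1103 ≈ 1176.2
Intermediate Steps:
s(G) = (-15 + G)/(107 + G) (s(G) = (G - 15)/(G + 107) = (-15 + G)/(107 + G))
√(1383381 + s(996)) = √(1383381 + (-15 + 996)/(107 + 996)) = √(1383381 + 981/1103) = √(1525870224/1103) = 36*√1298638007/1103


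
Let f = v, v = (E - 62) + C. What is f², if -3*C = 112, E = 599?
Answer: 2247001/9 ≈ 2.4967e+5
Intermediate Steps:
C = -112/3 (C = -⅓*112 = -112/3 ≈ -37.333)
v = 1499/3 (v = (599 - 62) - 112/3 = 537 - 112/3 = 1499/3 ≈ 499.67)
f = 1499/3 ≈ 499.67
f² = (1499/3)² = 2247001/9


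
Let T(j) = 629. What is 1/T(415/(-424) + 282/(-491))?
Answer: 1/629 ≈ 0.0015898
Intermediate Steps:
1/T(415/(-424) + 282/(-491)) = 1/629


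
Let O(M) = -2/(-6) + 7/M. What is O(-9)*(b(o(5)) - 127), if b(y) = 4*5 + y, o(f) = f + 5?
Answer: 388/9 ≈ 43.111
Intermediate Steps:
o(f) = 5 + f
b(y) = 20 + y
O(M) = 1/3 + 7/M (O(M) = -2*(-1/6) + 7/M = 1/3 + 7/M)
O(-9)*(b(o(5)) - 127) = ((1/3)*(21 - 9)/(-9))*((20 + (5 + 5)) - 127) = ((1/3)*(-1/9)*12)*((20 + 10) - 127) = -4*(30 - 127)/9 = -4/9*(-97) = 388/9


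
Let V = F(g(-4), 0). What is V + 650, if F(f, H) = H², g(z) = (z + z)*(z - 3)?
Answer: 650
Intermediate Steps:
g(z) = 2*z*(-3 + z) (g(z) = (2*z)*(-3 + z) = 2*z*(-3 + z))
V = 0 (V = 0² = 0)
V + 650 = 0 + 650 = 650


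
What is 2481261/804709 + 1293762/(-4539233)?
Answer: 10221919887555/3652761648197 ≈ 2.7984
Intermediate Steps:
2481261/804709 + 1293762/(-4539233) = 2481261*(1/804709) + 1293762*(-1/4539233) = 2481261/804709 - 1293762/4539233 = 10221919887555/3652761648197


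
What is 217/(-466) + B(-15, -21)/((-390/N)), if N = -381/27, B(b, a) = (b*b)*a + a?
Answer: -46939907/272610 ≈ -172.19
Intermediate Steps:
B(b, a) = a + a*b² (B(b, a) = b²*a + a = a*b² + a = a + a*b²)
N = -127/9 (N = -381*1/27 = -127/9 ≈ -14.111)
217/(-466) + B(-15, -21)/((-390/N)) = 217/(-466) + (-21*(1 + (-15)²))/((-390/(-127/9))) = 217*(-1/466) + (-21*(1 + 225))/((-390*(-9/127))) = -217/466 + (-21*226)/(3510/127) = -217/466 - 4746*127/3510 = -217/466 - 100457/585 = -46939907/272610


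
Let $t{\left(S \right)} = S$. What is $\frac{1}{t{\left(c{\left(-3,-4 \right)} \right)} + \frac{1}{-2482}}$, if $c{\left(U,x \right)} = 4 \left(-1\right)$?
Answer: $- \frac{2482}{9929} \approx -0.24997$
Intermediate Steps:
$c{\left(U,x \right)} = -4$
$\frac{1}{t{\left(c{\left(-3,-4 \right)} \right)} + \frac{1}{-2482}} = \frac{1}{-4 + \frac{1}{-2482}} = \frac{1}{-4 - \frac{1}{2482}} = \frac{1}{- \frac{9929}{2482}} = - \frac{2482}{9929}$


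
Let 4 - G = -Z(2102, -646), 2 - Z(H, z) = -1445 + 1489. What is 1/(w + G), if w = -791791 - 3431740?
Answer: -1/4223569 ≈ -2.3677e-7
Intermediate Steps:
Z(H, z) = -42 (Z(H, z) = 2 - (-1445 + 1489) = 2 - 1*44 = 2 - 44 = -42)
G = -38 (G = 4 - (-1)*(-42) = 4 - 1*42 = 4 - 42 = -38)
w = -4223531
1/(w + G) = 1/(-4223531 - 38) = 1/(-4223569) = -1/4223569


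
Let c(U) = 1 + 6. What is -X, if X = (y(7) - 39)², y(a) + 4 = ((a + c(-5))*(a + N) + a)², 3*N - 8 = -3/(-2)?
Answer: -40126900489/81 ≈ -4.9539e+8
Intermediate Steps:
c(U) = 7
N = 19/6 (N = 8/3 + (-3/(-2))/3 = 8/3 + (-3*(-½))/3 = 8/3 + (⅓)*(3/2) = 8/3 + ½ = 19/6 ≈ 3.1667)
y(a) = -4 + (a + (7 + a)*(19/6 + a))² (y(a) = -4 + ((a + 7)*(a + 19/6) + a)² = -4 + ((7 + a)*(19/6 + a) + a)² = -4 + (a + (7 + a)*(19/6 + a))²)
X = 40126900489/81 (X = ((-4 + (133 + 6*7² + 67*7)²/36) - 39)² = ((-4 + (133 + 6*49 + 469)²/36) - 39)² = ((-4 + (133 + 294 + 469)²/36) - 39)² = ((-4 + (1/36)*896²) - 39)² = ((-4 + (1/36)*802816) - 39)² = ((-4 + 200704/9) - 39)² = (200668/9 - 39)² = (200317/9)² = 40126900489/81 ≈ 4.9539e+8)
-X = -1*40126900489/81 = -40126900489/81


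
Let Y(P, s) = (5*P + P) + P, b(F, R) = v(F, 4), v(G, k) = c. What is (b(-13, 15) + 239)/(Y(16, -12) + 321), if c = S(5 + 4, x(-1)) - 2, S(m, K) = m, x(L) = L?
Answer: 246/433 ≈ 0.56813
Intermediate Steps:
c = 7 (c = (5 + 4) - 2 = 9 - 2 = 7)
v(G, k) = 7
b(F, R) = 7
Y(P, s) = 7*P (Y(P, s) = 6*P + P = 7*P)
(b(-13, 15) + 239)/(Y(16, -12) + 321) = (7 + 239)/(7*16 + 321) = 246/(112 + 321) = 246/433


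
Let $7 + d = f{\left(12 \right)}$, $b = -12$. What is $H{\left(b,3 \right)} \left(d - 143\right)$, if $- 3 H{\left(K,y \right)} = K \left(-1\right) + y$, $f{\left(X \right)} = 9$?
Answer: $705$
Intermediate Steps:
$d = 2$ ($d = -7 + 9 = 2$)
$H{\left(K,y \right)} = - \frac{y}{3} + \frac{K}{3}$ ($H{\left(K,y \right)} = - \frac{K \left(-1\right) + y}{3} = - \frac{- K + y}{3} = - \frac{y - K}{3} = - \frac{y}{3} + \frac{K}{3}$)
$H{\left(b,3 \right)} \left(d - 143\right) = \left(\left(- \frac{1}{3}\right) 3 + \frac{1}{3} \left(-12\right)\right) \left(2 - 143\right) = \left(-1 - 4\right) \left(2 - 143\right) = \left(-5\right) \left(-141\right) = 705$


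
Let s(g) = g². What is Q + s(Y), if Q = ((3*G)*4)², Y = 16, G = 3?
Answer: 1552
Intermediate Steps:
Q = 1296 (Q = ((3*3)*4)² = (9*4)² = 36² = 1296)
Q + s(Y) = 1296 + 16² = 1296 + 256 = 1552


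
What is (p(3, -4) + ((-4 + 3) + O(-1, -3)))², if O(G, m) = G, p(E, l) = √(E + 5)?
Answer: 12 - 8*√2 ≈ 0.68629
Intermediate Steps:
p(E, l) = √(5 + E)
(p(3, -4) + ((-4 + 3) + O(-1, -3)))² = (√(5 + 3) + ((-4 + 3) - 1))² = (√8 + (-1 - 1))² = (2*√2 - 2)² = (-2 + 2*√2)²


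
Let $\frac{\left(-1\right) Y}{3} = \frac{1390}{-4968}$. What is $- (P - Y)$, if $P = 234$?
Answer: $- \frac{193057}{828} \approx -233.16$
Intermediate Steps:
$Y = \frac{695}{828}$ ($Y = - 3 \frac{1390}{-4968} = - 3 \cdot 1390 \left(- \frac{1}{4968}\right) = \left(-3\right) \left(- \frac{695}{2484}\right) = \frac{695}{828} \approx 0.83937$)
$- (P - Y) = - (234 - \frac{695}{828}) = \left(-1\right) \frac{193057}{828} = - \frac{193057}{828}$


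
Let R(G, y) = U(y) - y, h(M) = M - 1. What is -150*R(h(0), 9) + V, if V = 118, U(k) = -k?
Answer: 2818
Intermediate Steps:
h(M) = -1 + M
R(G, y) = -2*y (R(G, y) = -y - y = -2*y)
-150*R(h(0), 9) + V = -(-300)*9 + 118 = -150*(-18) + 118 = 2700 + 118 = 2818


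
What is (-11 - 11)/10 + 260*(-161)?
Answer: -209311/5 ≈ -41862.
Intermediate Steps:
(-11 - 11)/10 + 260*(-161) = -22*1/10 - 41860 = -11/5 - 41860 = -209311/5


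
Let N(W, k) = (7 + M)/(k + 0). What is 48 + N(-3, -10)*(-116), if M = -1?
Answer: 588/5 ≈ 117.60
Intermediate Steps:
N(W, k) = 6/k (N(W, k) = (7 - 1)/(k + 0) = 6/k)
48 + N(-3, -10)*(-116) = 48 + (6/(-10))*(-116) = 48 + (6*(-⅒))*(-116) = 48 - ⅗*(-116) = 48 + 348/5 = 588/5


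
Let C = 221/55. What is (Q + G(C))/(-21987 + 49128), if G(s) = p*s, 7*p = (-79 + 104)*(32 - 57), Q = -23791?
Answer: -7468/8393 ≈ -0.88979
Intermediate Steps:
C = 221/55 (C = 221*(1/55) = 221/55 ≈ 4.0182)
p = -625/7 (p = ((-79 + 104)*(32 - 57))/7 = (25*(-25))/7 = (⅐)*(-625) = -625/7 ≈ -89.286)
G(s) = -625*s/7
(Q + G(C))/(-21987 + 49128) = (-23791 - 625/7*221/55)/(-21987 + 49128) = (-23791 - 27625/77)/27141 = -1859532/77*1/27141 = -7468/8393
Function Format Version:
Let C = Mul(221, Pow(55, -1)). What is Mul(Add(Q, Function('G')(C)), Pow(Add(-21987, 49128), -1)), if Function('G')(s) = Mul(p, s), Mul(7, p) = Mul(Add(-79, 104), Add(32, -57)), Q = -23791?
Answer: Rational(-7468, 8393) ≈ -0.88979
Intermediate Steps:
C = Rational(221, 55) (C = Mul(221, Rational(1, 55)) = Rational(221, 55) ≈ 4.0182)
p = Rational(-625, 7) (p = Mul(Rational(1, 7), Mul(Add(-79, 104), Add(32, -57))) = Mul(Rational(1, 7), Mul(25, -25)) = Mul(Rational(1, 7), -625) = Rational(-625, 7) ≈ -89.286)
Function('G')(s) = Mul(Rational(-625, 7), s)
Mul(Add(Q, Function('G')(C)), Pow(Add(-21987, 49128), -1)) = Mul(Add(-23791, Mul(Rational(-625, 7), Rational(221, 55))), Pow(Add(-21987, 49128), -1)) = Mul(Add(-23791, Rational(-27625, 77)), Pow(27141, -1)) = Mul(Rational(-1859532, 77), Rational(1, 27141)) = Rational(-7468, 8393)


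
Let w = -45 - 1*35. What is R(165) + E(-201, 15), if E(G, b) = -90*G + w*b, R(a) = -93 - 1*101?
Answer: 16696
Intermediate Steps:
R(a) = -194 (R(a) = -93 - 101 = -194)
w = -80 (w = -45 - 35 = -80)
E(G, b) = -90*G - 80*b
R(165) + E(-201, 15) = -194 + (-90*(-201) - 80*15) = -194 + (18090 - 1200) = -194 + 16890 = 16696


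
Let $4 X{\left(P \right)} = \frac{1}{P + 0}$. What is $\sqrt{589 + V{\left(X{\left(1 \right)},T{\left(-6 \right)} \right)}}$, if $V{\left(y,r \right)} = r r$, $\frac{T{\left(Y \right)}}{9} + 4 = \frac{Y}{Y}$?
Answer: $\sqrt{1318} \approx 36.304$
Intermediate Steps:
$X{\left(P \right)} = \frac{1}{4 P}$ ($X{\left(P \right)} = \frac{1}{4 \left(P + 0\right)} = \frac{1}{4 P}$)
$T{\left(Y \right)} = -27$ ($T{\left(Y \right)} = -36 + 9 \frac{Y}{Y} = -36 + 9 \cdot 1 = -36 + 9 = -27$)
$V{\left(y,r \right)} = r^{2}$
$\sqrt{589 + V{\left(X{\left(1 \right)},T{\left(-6 \right)} \right)}} = \sqrt{589 + \left(-27\right)^{2}} = \sqrt{589 + 729} = \sqrt{1318}$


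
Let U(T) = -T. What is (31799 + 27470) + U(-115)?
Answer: 59384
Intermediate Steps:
(31799 + 27470) + U(-115) = (31799 + 27470) - 1*(-115) = 59269 + 115 = 59384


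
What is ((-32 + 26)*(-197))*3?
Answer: 3546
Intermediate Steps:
((-32 + 26)*(-197))*3 = -6*(-197)*3 = 1182*3 = 3546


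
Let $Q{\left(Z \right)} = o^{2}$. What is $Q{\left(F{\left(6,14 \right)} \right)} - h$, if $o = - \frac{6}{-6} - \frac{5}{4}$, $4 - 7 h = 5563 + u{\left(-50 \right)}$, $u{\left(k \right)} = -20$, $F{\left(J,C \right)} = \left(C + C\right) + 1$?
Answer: $\frac{88631}{112} \approx 791.35$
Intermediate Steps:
$F{\left(J,C \right)} = 1 + 2 C$ ($F{\left(J,C \right)} = 2 C + 1 = 1 + 2 C$)
$h = - \frac{5539}{7}$ ($h = \frac{4}{7} - \frac{5563 - 20}{7} = \frac{4}{7} - \frac{5543}{7} = - \frac{5539}{7} \approx -791.29$)
$o = - \frac{1}{4}$ ($o = \left(-6\right) \left(- \frac{1}{6}\right) - \frac{5}{4} = 1 - \frac{5}{4} = - \frac{1}{4} \approx -0.25$)
$Q{\left(Z \right)} = \frac{1}{16}$ ($Q{\left(Z \right)} = \left(- \frac{1}{4}\right)^{2} = \frac{1}{16}$)
$Q{\left(F{\left(6,14 \right)} \right)} - h = \frac{1}{16} - - \frac{5539}{7} = \frac{1}{16} + \frac{5539}{7} = \frac{88631}{112}$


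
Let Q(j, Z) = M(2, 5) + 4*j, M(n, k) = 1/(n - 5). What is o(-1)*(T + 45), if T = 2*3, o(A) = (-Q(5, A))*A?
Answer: 1003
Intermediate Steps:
M(n, k) = 1/(-5 + n)
Q(j, Z) = -1/3 + 4*j (Q(j, Z) = 1/(-5 + 2) + 4*j = 1/(-3) + 4*j = -1/3 + 4*j)
o(A) = -59*A/3 (o(A) = (-(-1/3 + 4*5))*A = (-(-1/3 + 20))*A = (-1*59/3)*A = -59*A/3)
T = 6
o(-1)*(T + 45) = (-59/3*(-1))*(6 + 45) = (59/3)*51 = 1003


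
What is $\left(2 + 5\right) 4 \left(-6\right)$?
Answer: $-168$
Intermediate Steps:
$\left(2 + 5\right) 4 \left(-6\right) = 7 \cdot 4 \left(-6\right) = 28 \left(-6\right) = -168$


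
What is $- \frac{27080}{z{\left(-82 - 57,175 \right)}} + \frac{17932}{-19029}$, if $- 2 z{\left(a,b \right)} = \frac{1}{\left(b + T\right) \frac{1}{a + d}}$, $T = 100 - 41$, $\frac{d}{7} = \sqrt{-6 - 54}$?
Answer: $- \frac{33522040860892}{423604569} - \frac{177428160 i \sqrt{15}}{22261} \approx -79135.0 - 30869.0 i$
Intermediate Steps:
$d = 14 i \sqrt{15}$ ($d = 7 \sqrt{-6 - 54} = 7 \sqrt{-60} = 7 \cdot 2 i \sqrt{15} = 14 i \sqrt{15} \approx 54.222 i$)
$T = 59$ ($T = 100 - 41 = 59$)
$z{\left(a,b \right)} = - \frac{a + 14 i \sqrt{15}}{2 \left(59 + b\right)}$ ($z{\left(a,b \right)} = - \frac{1}{2 \frac{b + 59}{a + 14 i \sqrt{15}}} = - \frac{1}{2 \frac{59 + b}{a + 14 i \sqrt{15}}} = - \frac{\frac{1}{59 + b} \left(a + 14 i \sqrt{15}\right)}{2} = - \frac{a + 14 i \sqrt{15}}{2 \left(59 + b\right)}$)
$- \frac{27080}{z{\left(-82 - 57,175 \right)}} + \frac{17932}{-19029} = - \frac{27080}{\frac{1}{2} \frac{1}{59 + 175} \left(- (-82 - 57) - 14 i \sqrt{15}\right)} + \frac{17932}{-19029} = - \frac{27080}{\frac{1}{2} \cdot \frac{1}{234} \left(- (-82 - 57) - 14 i \sqrt{15}\right)} + 17932 \left(- \frac{1}{19029}\right) = - \frac{27080}{\frac{1}{2} \cdot \frac{1}{234} \left(\left(-1\right) \left(-139\right) - 14 i \sqrt{15}\right)} - \frac{17932}{19029} = - \frac{27080}{\frac{1}{2} \cdot \frac{1}{234} \left(139 - 14 i \sqrt{15}\right)} - \frac{17932}{19029} = - \frac{27080}{\frac{139}{468} - \frac{7 i \sqrt{15}}{234}} - \frac{17932}{19029} = - \frac{17932}{19029} - \frac{27080}{\frac{139}{468} - \frac{7 i \sqrt{15}}{234}}$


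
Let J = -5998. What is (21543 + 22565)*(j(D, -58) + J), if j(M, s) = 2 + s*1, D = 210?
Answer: -267029832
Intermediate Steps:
j(M, s) = 2 + s
(21543 + 22565)*(j(D, -58) + J) = (21543 + 22565)*((2 - 58) - 5998) = 44108*(-56 - 5998) = 44108*(-6054) = -267029832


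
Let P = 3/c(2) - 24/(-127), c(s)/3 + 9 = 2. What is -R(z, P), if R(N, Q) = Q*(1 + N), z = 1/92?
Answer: -3813/81788 ≈ -0.046621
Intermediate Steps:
c(s) = -21 (c(s) = -27 + 3*2 = -27 + 6 = -21)
z = 1/92 ≈ 0.010870
P = 41/889 (P = 3/(-21) - 24/(-127) = 3*(-1/21) - 24*(-1/127) = -1/7 + 24/127 = 41/889 ≈ 0.046119)
-R(z, P) = -41*(1 + 1/92)/889 = -41*93/(889*92) = -1*3813/81788 = -3813/81788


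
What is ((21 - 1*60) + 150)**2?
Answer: 12321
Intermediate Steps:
((21 - 1*60) + 150)**2 = ((21 - 60) + 150)**2 = (-39 + 150)**2 = 111**2 = 12321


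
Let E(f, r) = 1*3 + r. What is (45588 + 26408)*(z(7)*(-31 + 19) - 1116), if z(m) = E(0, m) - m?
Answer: -82939392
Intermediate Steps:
E(f, r) = 3 + r
z(m) = 3 (z(m) = (3 + m) - m = 3)
(45588 + 26408)*(z(7)*(-31 + 19) - 1116) = (45588 + 26408)*(3*(-31 + 19) - 1116) = 71996*(3*(-12) - 1116) = 71996*(-36 - 1116) = 71996*(-1152) = -82939392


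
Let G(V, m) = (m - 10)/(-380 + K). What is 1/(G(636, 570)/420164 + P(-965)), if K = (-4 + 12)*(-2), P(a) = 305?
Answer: 10399059/3171712960 ≈ 0.0032787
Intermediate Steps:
K = -16 (K = 8*(-2) = -16)
G(V, m) = 5/198 - m/396 (G(V, m) = (m - 10)/(-380 - 16) = (-10 + m)/(-396) = (-10 + m)*(-1/396) = 5/198 - m/396)
1/(G(636, 570)/420164 + P(-965)) = 1/((5/198 - 1/396*570)/420164 + 305) = 1/((5/198 - 95/66)*(1/420164) + 305) = 1/(-140/99*1/420164 + 305) = 1/(-35/10399059 + 305) = 1/(3171712960/10399059) = 10399059/3171712960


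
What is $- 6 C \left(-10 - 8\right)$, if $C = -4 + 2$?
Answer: $-216$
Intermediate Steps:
$C = -2$
$- 6 C \left(-10 - 8\right) = \left(-6\right) \left(-2\right) \left(-10 - 8\right) = 12 \left(-18\right) = -216$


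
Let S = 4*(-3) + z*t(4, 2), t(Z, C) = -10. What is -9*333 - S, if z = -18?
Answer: -3165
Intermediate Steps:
S = 168 (S = 4*(-3) - 18*(-10) = -12 + 180 = 168)
-9*333 - S = -9*333 - 1*168 = -2997 - 168 = -3165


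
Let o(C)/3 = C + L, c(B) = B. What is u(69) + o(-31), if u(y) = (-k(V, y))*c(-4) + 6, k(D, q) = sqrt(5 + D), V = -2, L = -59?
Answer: -264 + 4*sqrt(3) ≈ -257.07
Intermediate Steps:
u(y) = 6 + 4*sqrt(3) (u(y) = -sqrt(5 - 2)*(-4) + 6 = -sqrt(3)*(-4) + 6 = 4*sqrt(3) + 6 = 6 + 4*sqrt(3))
o(C) = -177 + 3*C (o(C) = 3*(C - 59) = 3*(-59 + C) = -177 + 3*C)
u(69) + o(-31) = (6 + 4*sqrt(3)) + (-177 + 3*(-31)) = (6 + 4*sqrt(3)) + (-177 - 93) = (6 + 4*sqrt(3)) - 270 = -264 + 4*sqrt(3)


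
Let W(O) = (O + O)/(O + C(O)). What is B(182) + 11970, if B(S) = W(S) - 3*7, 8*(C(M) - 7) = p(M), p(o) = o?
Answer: 1446037/121 ≈ 11951.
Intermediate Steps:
C(M) = 7 + M/8
W(O) = 2*O/(7 + 9*O/8) (W(O) = (O + O)/(O + (7 + O/8)) = (2*O)/(7 + 9*O/8) = 2*O/(7 + 9*O/8))
B(S) = -21 + 16*S/(56 + 9*S) (B(S) = 16*S/(56 + 9*S) - 3*7 = 16*S/(56 + 9*S) - 21 = -21 + 16*S/(56 + 9*S))
B(182) + 11970 = (-1176 - 173*182)/(56 + 9*182) + 11970 = (-1176 - 31486)/(56 + 1638) + 11970 = -32662/1694 + 11970 = (1/1694)*(-32662) + 11970 = -2333/121 + 11970 = 1446037/121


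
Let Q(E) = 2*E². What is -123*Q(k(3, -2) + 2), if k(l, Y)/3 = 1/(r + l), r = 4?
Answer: -71094/49 ≈ -1450.9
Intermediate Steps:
k(l, Y) = 3/(4 + l)
-123*Q(k(3, -2) + 2) = -246*(3/(4 + 3) + 2)² = -246*(3/7 + 2)² = -246*(17/7)² = -246*289/49 = -123*578/49 = -71094/49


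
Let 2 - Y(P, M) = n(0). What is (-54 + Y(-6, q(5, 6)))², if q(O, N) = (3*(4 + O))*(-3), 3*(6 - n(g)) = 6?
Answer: 3136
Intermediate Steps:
n(g) = 4 (n(g) = 6 - ⅓*6 = 6 - 2 = 4)
q(O, N) = -36 - 9*O (q(O, N) = (12 + 3*O)*(-3) = -36 - 9*O)
Y(P, M) = -2 (Y(P, M) = 2 - 1*4 = 2 - 4 = -2)
(-54 + Y(-6, q(5, 6)))² = (-54 - 2)² = (-56)² = 3136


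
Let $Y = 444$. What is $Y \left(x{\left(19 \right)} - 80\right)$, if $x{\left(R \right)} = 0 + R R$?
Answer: $124764$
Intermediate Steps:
$x{\left(R \right)} = R^{2}$ ($x{\left(R \right)} = 0 + R^{2} = R^{2}$)
$Y \left(x{\left(19 \right)} - 80\right) = 444 \left(19^{2} - 80\right) = 444 \left(361 - 80\right) = 444 \cdot 281 = 124764$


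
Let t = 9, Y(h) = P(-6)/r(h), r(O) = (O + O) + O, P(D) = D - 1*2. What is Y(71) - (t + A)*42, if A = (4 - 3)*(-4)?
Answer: -44738/213 ≈ -210.04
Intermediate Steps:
P(D) = -2 + D (P(D) = D - 2 = -2 + D)
r(O) = 3*O (r(O) = 2*O + O = 3*O)
A = -4 (A = 1*(-4) = -4)
Y(h) = -8/(3*h) (Y(h) = (-2 - 6)/((3*h)) = -8/(3*h))
Y(71) - (t + A)*42 = -8/3/71 - (9 - 4)*42 = -8/3*1/71 - 5*42 = -8/213 - 1*210 = -8/213 - 210 = -44738/213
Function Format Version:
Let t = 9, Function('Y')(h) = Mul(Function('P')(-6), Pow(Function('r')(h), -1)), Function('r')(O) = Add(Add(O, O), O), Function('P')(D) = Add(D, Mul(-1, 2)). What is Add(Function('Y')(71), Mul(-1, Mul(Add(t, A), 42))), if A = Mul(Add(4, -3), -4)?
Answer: Rational(-44738, 213) ≈ -210.04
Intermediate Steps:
Function('P')(D) = Add(-2, D) (Function('P')(D) = Add(D, -2) = Add(-2, D))
Function('r')(O) = Mul(3, O) (Function('r')(O) = Add(Mul(2, O), O) = Mul(3, O))
A = -4 (A = Mul(1, -4) = -4)
Function('Y')(h) = Mul(Rational(-8, 3), Pow(h, -1)) (Function('Y')(h) = Mul(Add(-2, -6), Pow(Mul(3, h), -1)) = Mul(-8, Mul(Rational(1, 3), Pow(h, -1))) = Mul(Rational(-8, 3), Pow(h, -1)))
Add(Function('Y')(71), Mul(-1, Mul(Add(t, A), 42))) = Add(Mul(Rational(-8, 3), Pow(71, -1)), Mul(-1, Mul(Add(9, -4), 42))) = Add(Mul(Rational(-8, 3), Rational(1, 71)), Mul(-1, Mul(5, 42))) = Add(Rational(-8, 213), Mul(-1, 210)) = Add(Rational(-8, 213), -210) = Rational(-44738, 213)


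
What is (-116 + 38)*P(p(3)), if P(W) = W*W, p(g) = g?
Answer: -702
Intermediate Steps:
P(W) = W²
(-116 + 38)*P(p(3)) = (-116 + 38)*3² = -78*9 = -702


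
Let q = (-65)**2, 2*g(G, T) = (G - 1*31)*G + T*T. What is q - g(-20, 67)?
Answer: 2941/2 ≈ 1470.5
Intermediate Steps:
g(G, T) = T**2/2 + G*(-31 + G)/2 (g(G, T) = ((G - 1*31)*G + T*T)/2 = ((G - 31)*G + T**2)/2 = ((-31 + G)*G + T**2)/2 = (G*(-31 + G) + T**2)/2 = (T**2 + G*(-31 + G))/2 = T**2/2 + G*(-31 + G)/2)
q = 4225
q - g(-20, 67) = 4225 - ((1/2)*(-20)**2 + (1/2)*67**2 - 31/2*(-20)) = 4225 - ((1/2)*400 + (1/2)*4489 + 310) = 4225 - (200 + 4489/2 + 310) = 4225 - 1*5509/2 = 4225 - 5509/2 = 2941/2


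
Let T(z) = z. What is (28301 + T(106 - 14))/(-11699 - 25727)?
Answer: -28393/37426 ≈ -0.75864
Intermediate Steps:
(28301 + T(106 - 14))/(-11699 - 25727) = (28301 + (106 - 14))/(-11699 - 25727) = (28301 + 92)/(-37426) = 28393*(-1/37426) = -28393/37426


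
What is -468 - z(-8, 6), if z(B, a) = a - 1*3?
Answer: -471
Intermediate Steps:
z(B, a) = -3 + a (z(B, a) = a - 3 = -3 + a)
-468 - z(-8, 6) = -468 - (-3 + 6) = -468 - 1*3 = -468 - 3 = -471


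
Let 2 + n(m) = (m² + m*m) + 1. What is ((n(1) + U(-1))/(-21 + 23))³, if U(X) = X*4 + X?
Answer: -8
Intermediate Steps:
n(m) = -1 + 2*m² (n(m) = -2 + ((m² + m*m) + 1) = -2 + ((m² + m²) + 1) = -2 + (2*m² + 1) = -2 + (1 + 2*m²) = -1 + 2*m²)
U(X) = 5*X (U(X) = 4*X + X = 5*X)
((n(1) + U(-1))/(-21 + 23))³ = (((-1 + 2*1²) + 5*(-1))/(-21 + 23))³ = (((-1 + 2*1) - 5)/2)³ = (((-1 + 2) - 5)*(½))³ = ((1 - 5)*(½))³ = (-4*½)³ = (-2)³ = -8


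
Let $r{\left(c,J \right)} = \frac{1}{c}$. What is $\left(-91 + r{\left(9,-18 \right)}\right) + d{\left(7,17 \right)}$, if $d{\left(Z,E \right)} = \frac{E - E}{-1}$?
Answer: $- \frac{818}{9} \approx -90.889$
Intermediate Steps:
$d{\left(Z,E \right)} = 0$ ($d{\left(Z,E \right)} = 0 \left(-1\right) = 0$)
$\left(-91 + r{\left(9,-18 \right)}\right) + d{\left(7,17 \right)} = \left(-91 + \frac{1}{9}\right) + 0 = - \frac{818}{9} + 0 = - \frac{818}{9}$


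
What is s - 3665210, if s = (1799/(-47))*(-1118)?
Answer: -170253588/47 ≈ -3.6224e+6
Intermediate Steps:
s = 2011282/47 (s = (1799*(-1/47))*(-1118) = -1799/47*(-1118) = 2011282/47 ≈ 42793.)
s - 3665210 = 2011282/47 - 3665210 = -170253588/47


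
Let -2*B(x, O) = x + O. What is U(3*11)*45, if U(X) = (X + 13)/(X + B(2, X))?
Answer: 4140/31 ≈ 133.55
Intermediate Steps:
B(x, O) = -O/2 - x/2 (B(x, O) = -(x + O)/2 = -(O + x)/2 = -O/2 - x/2)
U(X) = (13 + X)/(-1 + X/2) (U(X) = (X + 13)/(X + (-X/2 - ½*2)) = (13 + X)/(X + (-X/2 - 1)) = (13 + X)/(X + (-1 - X/2)) = (13 + X)/(-1 + X/2))
U(3*11)*45 = (2*(13 + 3*11)/(-2 + 3*11))*45 = (2*(13 + 33)/(-2 + 33))*45 = (2*46/31)*45 = (2*(1/31)*46)*45 = (92/31)*45 = 4140/31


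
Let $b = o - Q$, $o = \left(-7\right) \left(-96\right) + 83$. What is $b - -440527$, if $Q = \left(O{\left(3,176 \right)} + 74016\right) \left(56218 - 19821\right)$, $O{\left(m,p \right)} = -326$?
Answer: $-2681653648$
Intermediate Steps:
$o = 755$ ($o = 672 + 83 = 755$)
$Q = 2682094930$ ($Q = \left(-326 + 74016\right) \left(56218 - 19821\right) = 73690 \cdot 36397 = 2682094930$)
$b = -2682094175$ ($b = 755 - 2682094930 = -2682094175$)
$b - -440527 = -2682094175 - -440527 = -2682094175 + 440527 = -2681653648$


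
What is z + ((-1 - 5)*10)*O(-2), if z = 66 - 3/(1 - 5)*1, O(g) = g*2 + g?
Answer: 1707/4 ≈ 426.75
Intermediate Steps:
O(g) = 3*g (O(g) = 2*g + g = 3*g)
z = 267/4 (z = 66 - 3/(-4)*1 = 66 - 3*(-¼)*1 = 66 + (¾)*1 = 66 + ¾ = 267/4 ≈ 66.750)
z + ((-1 - 5)*10)*O(-2) = 267/4 + ((-1 - 5)*10)*(3*(-2)) = 267/4 - 6*10*(-6) = 267/4 - 60*(-6) = 267/4 + 360 = 1707/4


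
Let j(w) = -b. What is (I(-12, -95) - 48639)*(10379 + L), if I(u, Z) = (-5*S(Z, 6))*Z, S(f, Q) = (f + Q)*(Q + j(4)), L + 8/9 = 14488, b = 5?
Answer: -20346098630/9 ≈ -2.2607e+9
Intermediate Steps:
L = 130384/9 (L = -8/9 + 14488 = 130384/9 ≈ 14487.)
j(w) = -5 (j(w) = -1*5 = -5)
S(f, Q) = (-5 + Q)*(Q + f) (S(f, Q) = (f + Q)*(Q - 5) = (Q + f)*(-5 + Q) = (-5 + Q)*(Q + f))
I(u, Z) = Z*(-30 - 5*Z) (I(u, Z) = (-5*(6² - 5*6 - 5*Z + 6*Z))*Z = (-5*(36 - 30 - 5*Z + 6*Z))*Z = (-5*(6 + Z))*Z = (-30 - 5*Z)*Z = Z*(-30 - 5*Z))
(I(-12, -95) - 48639)*(10379 + L) = (-5*(-95)*(6 - 95) - 48639)*(10379 + 130384/9) = (-5*(-95)*(-89) - 48639)*(223795/9) = (-42275 - 48639)*(223795/9) = -90914*223795/9 = -20346098630/9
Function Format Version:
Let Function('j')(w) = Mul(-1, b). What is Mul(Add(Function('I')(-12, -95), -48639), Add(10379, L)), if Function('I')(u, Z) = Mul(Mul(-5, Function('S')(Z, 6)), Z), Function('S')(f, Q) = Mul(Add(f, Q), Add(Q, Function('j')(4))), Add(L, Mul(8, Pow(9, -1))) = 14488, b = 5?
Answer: Rational(-20346098630, 9) ≈ -2.2607e+9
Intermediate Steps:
L = Rational(130384, 9) (L = Add(Rational(-8, 9), 14488) = Rational(130384, 9) ≈ 14487.)
Function('j')(w) = -5 (Function('j')(w) = Mul(-1, 5) = -5)
Function('S')(f, Q) = Mul(Add(-5, Q), Add(Q, f)) (Function('S')(f, Q) = Mul(Add(f, Q), Add(Q, -5)) = Mul(Add(Q, f), Add(-5, Q)) = Mul(Add(-5, Q), Add(Q, f)))
Function('I')(u, Z) = Mul(Z, Add(-30, Mul(-5, Z))) (Function('I')(u, Z) = Mul(Mul(-5, Add(Pow(6, 2), Mul(-5, 6), Mul(-5, Z), Mul(6, Z))), Z) = Mul(Mul(-5, Add(36, -30, Mul(-5, Z), Mul(6, Z))), Z) = Mul(Mul(-5, Add(6, Z)), Z) = Mul(Add(-30, Mul(-5, Z)), Z) = Mul(Z, Add(-30, Mul(-5, Z))))
Mul(Add(Function('I')(-12, -95), -48639), Add(10379, L)) = Mul(Add(Mul(-5, -95, Add(6, -95)), -48639), Add(10379, Rational(130384, 9))) = Mul(Add(Mul(-5, -95, -89), -48639), Rational(223795, 9)) = Mul(Add(-42275, -48639), Rational(223795, 9)) = Mul(-90914, Rational(223795, 9)) = Rational(-20346098630, 9)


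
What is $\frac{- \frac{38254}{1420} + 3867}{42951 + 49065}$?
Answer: $\frac{2726443}{65331360} \approx 0.041733$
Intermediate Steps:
$\frac{- \frac{38254}{1420} + 3867}{42951 + 49065} = \frac{\left(-38254\right) \frac{1}{1420} + 3867}{92016} = \left(- \frac{19127}{710} + 3867\right) \frac{1}{92016} = \frac{2726443}{710} \cdot \frac{1}{92016} = \frac{2726443}{65331360}$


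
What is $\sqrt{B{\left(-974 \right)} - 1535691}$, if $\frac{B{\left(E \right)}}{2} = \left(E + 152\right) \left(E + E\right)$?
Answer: $\sqrt{1666821} \approx 1291.1$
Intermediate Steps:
$B{\left(E \right)} = 4 E \left(152 + E\right)$ ($B{\left(E \right)} = 2 \left(E + 152\right) \left(E + E\right) = 2 \left(152 + E\right) 2 E = 2 \cdot 2 E \left(152 + E\right) = 4 E \left(152 + E\right)$)
$\sqrt{B{\left(-974 \right)} - 1535691} = \sqrt{4 \left(-974\right) \left(152 - 974\right) - 1535691} = \sqrt{4 \left(-974\right) \left(-822\right) - 1535691} = \sqrt{3202512 - 1535691} = \sqrt{1666821}$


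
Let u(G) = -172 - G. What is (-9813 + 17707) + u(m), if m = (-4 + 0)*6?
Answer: 7746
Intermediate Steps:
m = -24 (m = -4*6 = -24)
(-9813 + 17707) + u(m) = (-9813 + 17707) + (-172 - 1*(-24)) = 7894 + (-172 + 24) = 7894 - 148 = 7746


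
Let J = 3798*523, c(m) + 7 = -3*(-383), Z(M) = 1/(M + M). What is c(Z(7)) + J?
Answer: 1987496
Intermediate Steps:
Z(M) = 1/(2*M)
c(m) = 1142 (c(m) = -7 - 3*(-383) = -7 + 1149 = 1142)
J = 1986354
c(Z(7)) + J = 1142 + 1986354 = 1987496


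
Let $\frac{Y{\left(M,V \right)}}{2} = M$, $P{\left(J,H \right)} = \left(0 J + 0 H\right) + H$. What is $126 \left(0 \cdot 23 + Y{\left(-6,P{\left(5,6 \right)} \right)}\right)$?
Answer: $-1512$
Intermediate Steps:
$P{\left(J,H \right)} = H$ ($P{\left(J,H \right)} = \left(0 + 0\right) + H = 0 + H = H$)
$Y{\left(M,V \right)} = 2 M$
$126 \left(0 \cdot 23 + Y{\left(-6,P{\left(5,6 \right)} \right)}\right) = 126 \left(0 \cdot 23 + 2 \left(-6\right)\right) = 126 \left(0 - 12\right) = 126 \left(-12\right) = -1512$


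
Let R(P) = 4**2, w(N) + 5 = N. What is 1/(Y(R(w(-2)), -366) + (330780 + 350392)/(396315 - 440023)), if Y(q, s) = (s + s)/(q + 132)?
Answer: -404299/8300482 ≈ -0.048708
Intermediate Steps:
w(N) = -5 + N
R(P) = 16
Y(q, s) = 2*s/(132 + q) (Y(q, s) = (2*s)/(132 + q) = 2*s/(132 + q))
1/(Y(R(w(-2)), -366) + (330780 + 350392)/(396315 - 440023)) = 1/(2*(-366)/(132 + 16) + (330780 + 350392)/(396315 - 440023)) = 1/(2*(-366)/148 + 681172/(-43708)) = 1/(2*(-366)*(1/148) + 681172*(-1/43708)) = 1/(-183/37 - 170293/10927) = 1/(-8300482/404299) = -404299/8300482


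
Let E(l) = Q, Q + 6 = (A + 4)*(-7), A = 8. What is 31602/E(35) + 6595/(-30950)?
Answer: -6524503/18570 ≈ -351.35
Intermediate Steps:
Q = -90 (Q = -6 + (8 + 4)*(-7) = -6 + 12*(-7) = -6 - 84 = -90)
E(l) = -90
31602/E(35) + 6595/(-30950) = 31602/(-90) + 6595/(-30950) = 31602*(-1/90) + 6595*(-1/30950) = -5267/15 - 1319/6190 = -6524503/18570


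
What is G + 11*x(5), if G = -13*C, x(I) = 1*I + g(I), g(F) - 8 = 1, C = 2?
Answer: 128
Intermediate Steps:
g(F) = 9 (g(F) = 8 + 1 = 9)
x(I) = 9 + I (x(I) = 1*I + 9 = I + 9 = 9 + I)
G = -26 (G = -13*2 = -26)
G + 11*x(5) = -26 + 11*(9 + 5) = -26 + 11*14 = -26 + 154 = 128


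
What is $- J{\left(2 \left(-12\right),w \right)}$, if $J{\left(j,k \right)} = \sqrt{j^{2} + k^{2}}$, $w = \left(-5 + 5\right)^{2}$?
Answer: $-24$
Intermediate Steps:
$w = 0$ ($w = 0^{2} = 0$)
$- J{\left(2 \left(-12\right),w \right)} = - \sqrt{\left(2 \left(-12\right)\right)^{2} + 0^{2}} = - \sqrt{\left(-24\right)^{2} + 0} = - \sqrt{576 + 0} = - \sqrt{576} = \left(-1\right) 24 = -24$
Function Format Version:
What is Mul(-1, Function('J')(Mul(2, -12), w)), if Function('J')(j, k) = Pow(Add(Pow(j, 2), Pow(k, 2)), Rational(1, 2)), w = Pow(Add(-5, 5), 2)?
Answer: -24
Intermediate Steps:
w = 0 (w = Pow(0, 2) = 0)
Mul(-1, Function('J')(Mul(2, -12), w)) = Mul(-1, Pow(Add(Pow(Mul(2, -12), 2), Pow(0, 2)), Rational(1, 2))) = Mul(-1, Pow(Add(Pow(-24, 2), 0), Rational(1, 2))) = Mul(-1, Pow(Add(576, 0), Rational(1, 2))) = Mul(-1, Pow(576, Rational(1, 2))) = Mul(-1, 24) = -24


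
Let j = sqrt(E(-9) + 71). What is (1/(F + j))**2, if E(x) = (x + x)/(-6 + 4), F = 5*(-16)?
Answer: 1/(16*(20 - sqrt(5))**2) ≈ 0.00019806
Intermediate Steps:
F = -80
E(x) = -x (E(x) = (2*x)/(-2) = (2*x)*(-1/2) = -x)
j = 4*sqrt(5) (j = sqrt(-1*(-9) + 71) = sqrt(9 + 71) = sqrt(80) = 4*sqrt(5) ≈ 8.9443)
(1/(F + j))**2 = (1/(-80 + 4*sqrt(5)))**2 = (-80 + 4*sqrt(5))**(-2)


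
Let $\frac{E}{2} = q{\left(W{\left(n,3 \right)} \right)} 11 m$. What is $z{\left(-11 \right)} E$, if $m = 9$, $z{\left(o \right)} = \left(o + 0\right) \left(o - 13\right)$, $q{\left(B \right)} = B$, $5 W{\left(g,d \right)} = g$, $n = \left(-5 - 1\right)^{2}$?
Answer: $\frac{1881792}{5} \approx 3.7636 \cdot 10^{5}$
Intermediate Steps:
$n = 36$ ($n = \left(-6\right)^{2} = 36$)
$W{\left(g,d \right)} = \frac{g}{5}$
$z{\left(o \right)} = o \left(-13 + o\right)$
$E = \frac{7128}{5}$ ($E = 2 \cdot \frac{1}{5} \cdot 36 \cdot 11 \cdot 9 = 2 \cdot \frac{36}{5} \cdot 11 \cdot 9 = 2 \cdot \frac{396}{5} \cdot 9 = 2 \cdot \frac{3564}{5} = \frac{7128}{5} \approx 1425.6$)
$z{\left(-11 \right)} E = - 11 \left(-13 - 11\right) \frac{7128}{5} = \left(-11\right) \left(-24\right) \frac{7128}{5} = 264 \cdot \frac{7128}{5} = \frac{1881792}{5}$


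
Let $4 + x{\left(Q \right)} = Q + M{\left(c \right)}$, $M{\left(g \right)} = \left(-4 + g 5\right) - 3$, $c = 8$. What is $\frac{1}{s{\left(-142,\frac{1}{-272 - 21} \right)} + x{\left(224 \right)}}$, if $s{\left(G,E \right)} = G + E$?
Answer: $\frac{293}{32522} \approx 0.0090093$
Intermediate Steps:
$M{\left(g \right)} = -7 + 5 g$ ($M{\left(g \right)} = \left(-4 + 5 g\right) - 3 = -7 + 5 g$)
$s{\left(G,E \right)} = E + G$
$x{\left(Q \right)} = 29 + Q$ ($x{\left(Q \right)} = -4 + \left(Q + \left(-7 + 5 \cdot 8\right)\right) = -4 + \left(Q + \left(-7 + 40\right)\right) = -4 + \left(Q + 33\right) = -4 + \left(33 + Q\right) = 29 + Q$)
$\frac{1}{s{\left(-142,\frac{1}{-272 - 21} \right)} + x{\left(224 \right)}} = \frac{1}{\left(\frac{1}{-272 - 21} - 142\right) + \left(29 + 224\right)} = \frac{1}{\left(\frac{1}{-293} - 142\right) + 253} = \frac{1}{\left(- \frac{1}{293} - 142\right) + 253} = \frac{1}{- \frac{41607}{293} + 253} = \frac{1}{\frac{32522}{293}} = \frac{293}{32522}$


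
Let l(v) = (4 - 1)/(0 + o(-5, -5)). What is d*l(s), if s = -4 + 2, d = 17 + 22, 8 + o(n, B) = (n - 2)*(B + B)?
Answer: 117/62 ≈ 1.8871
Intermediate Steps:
o(n, B) = -8 + 2*B*(-2 + n) (o(n, B) = -8 + (n - 2)*(B + B) = -8 + (-2 + n)*(2*B) = -8 + 2*B*(-2 + n))
d = 39
s = -2
l(v) = 3/62 (l(v) = (4 - 1)/(0 + (-8 - 4*(-5) + 2*(-5)*(-5))) = 3/(0 + (-8 + 20 + 50)) = 3/(0 + 62) = 3/62)
d*l(s) = 39*(3/62) = 117/62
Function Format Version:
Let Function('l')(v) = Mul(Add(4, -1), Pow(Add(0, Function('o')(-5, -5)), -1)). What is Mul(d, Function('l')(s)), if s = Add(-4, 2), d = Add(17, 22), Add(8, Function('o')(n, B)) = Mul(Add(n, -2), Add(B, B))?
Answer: Rational(117, 62) ≈ 1.8871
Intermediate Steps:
Function('o')(n, B) = Add(-8, Mul(2, B, Add(-2, n))) (Function('o')(n, B) = Add(-8, Mul(Add(n, -2), Add(B, B))) = Add(-8, Mul(Add(-2, n), Mul(2, B))) = Add(-8, Mul(2, B, Add(-2, n))))
d = 39
s = -2
Function('l')(v) = Rational(3, 62) (Function('l')(v) = Mul(Add(4, -1), Pow(Add(0, Add(-8, Mul(-4, -5), Mul(2, -5, -5))), -1)) = Mul(3, Pow(Add(0, Add(-8, 20, 50)), -1)) = Mul(3, Pow(Add(0, 62), -1)) = Mul(3, Pow(62, -1)) = Mul(3, Rational(1, 62)) = Rational(3, 62))
Mul(d, Function('l')(s)) = Mul(39, Rational(3, 62)) = Rational(117, 62)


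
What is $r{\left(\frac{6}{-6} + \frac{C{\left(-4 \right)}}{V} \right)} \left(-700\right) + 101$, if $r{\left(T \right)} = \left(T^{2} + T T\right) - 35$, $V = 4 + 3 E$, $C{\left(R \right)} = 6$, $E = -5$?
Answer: $\frac{2572121}{121} \approx 21257.0$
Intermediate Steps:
$V = -11$ ($V = 4 + 3 \left(-5\right) = 4 - 15 = -11$)
$r{\left(T \right)} = -35 + 2 T^{2}$ ($r{\left(T \right)} = \left(T^{2} + T^{2}\right) - 35 = 2 T^{2} - 35 = -35 + 2 T^{2}$)
$r{\left(\frac{6}{-6} + \frac{C{\left(-4 \right)}}{V} \right)} \left(-700\right) + 101 = \left(-35 + 2 \left(\frac{6}{-6} + \frac{6}{-11}\right)^{2}\right) \left(-700\right) + 101 = \left(-35 + 2 \left(6 \left(- \frac{1}{6}\right) + 6 \left(- \frac{1}{11}\right)\right)^{2}\right) \left(-700\right) + 101 = \left(-35 + 2 \left(-1 - \frac{6}{11}\right)^{2}\right) \left(-700\right) + 101 = \left(-35 + 2 \left(- \frac{17}{11}\right)^{2}\right) \left(-700\right) + 101 = \left(-35 + 2 \cdot \frac{289}{121}\right) \left(-700\right) + 101 = \left(-35 + \frac{578}{121}\right) \left(-700\right) + 101 = \left(- \frac{3657}{121}\right) \left(-700\right) + 101 = \frac{2559900}{121} + 101 = \frac{2572121}{121}$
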